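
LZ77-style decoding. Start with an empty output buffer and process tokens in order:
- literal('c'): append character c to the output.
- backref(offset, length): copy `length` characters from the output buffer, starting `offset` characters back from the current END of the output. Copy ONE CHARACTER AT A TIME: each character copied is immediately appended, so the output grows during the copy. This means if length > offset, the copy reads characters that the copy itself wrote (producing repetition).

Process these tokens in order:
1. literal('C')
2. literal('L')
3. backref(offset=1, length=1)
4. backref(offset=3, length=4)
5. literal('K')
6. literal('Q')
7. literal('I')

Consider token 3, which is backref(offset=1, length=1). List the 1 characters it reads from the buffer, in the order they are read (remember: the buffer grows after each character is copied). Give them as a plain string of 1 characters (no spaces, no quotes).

Answer: L

Derivation:
Token 1: literal('C'). Output: "C"
Token 2: literal('L'). Output: "CL"
Token 3: backref(off=1, len=1). Buffer before: "CL" (len 2)
  byte 1: read out[1]='L', append. Buffer now: "CLL"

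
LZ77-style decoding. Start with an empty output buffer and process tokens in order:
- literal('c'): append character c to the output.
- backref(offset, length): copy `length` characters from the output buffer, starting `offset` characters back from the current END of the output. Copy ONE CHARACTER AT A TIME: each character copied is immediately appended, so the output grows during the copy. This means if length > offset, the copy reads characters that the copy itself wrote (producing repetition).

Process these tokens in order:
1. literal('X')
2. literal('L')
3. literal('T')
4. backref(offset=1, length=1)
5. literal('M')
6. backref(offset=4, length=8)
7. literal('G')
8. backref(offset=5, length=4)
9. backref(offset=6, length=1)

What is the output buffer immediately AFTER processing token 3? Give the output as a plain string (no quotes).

Token 1: literal('X'). Output: "X"
Token 2: literal('L'). Output: "XL"
Token 3: literal('T'). Output: "XLT"

Answer: XLT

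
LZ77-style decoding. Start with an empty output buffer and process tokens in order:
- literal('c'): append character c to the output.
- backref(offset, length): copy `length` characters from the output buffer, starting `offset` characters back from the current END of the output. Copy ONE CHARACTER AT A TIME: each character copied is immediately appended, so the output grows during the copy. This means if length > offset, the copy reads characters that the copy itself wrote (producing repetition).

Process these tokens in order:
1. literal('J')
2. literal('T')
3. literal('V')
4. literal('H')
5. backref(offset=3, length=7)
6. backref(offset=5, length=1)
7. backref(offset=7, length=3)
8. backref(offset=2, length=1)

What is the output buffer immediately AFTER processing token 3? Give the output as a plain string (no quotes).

Answer: JTV

Derivation:
Token 1: literal('J'). Output: "J"
Token 2: literal('T'). Output: "JT"
Token 3: literal('V'). Output: "JTV"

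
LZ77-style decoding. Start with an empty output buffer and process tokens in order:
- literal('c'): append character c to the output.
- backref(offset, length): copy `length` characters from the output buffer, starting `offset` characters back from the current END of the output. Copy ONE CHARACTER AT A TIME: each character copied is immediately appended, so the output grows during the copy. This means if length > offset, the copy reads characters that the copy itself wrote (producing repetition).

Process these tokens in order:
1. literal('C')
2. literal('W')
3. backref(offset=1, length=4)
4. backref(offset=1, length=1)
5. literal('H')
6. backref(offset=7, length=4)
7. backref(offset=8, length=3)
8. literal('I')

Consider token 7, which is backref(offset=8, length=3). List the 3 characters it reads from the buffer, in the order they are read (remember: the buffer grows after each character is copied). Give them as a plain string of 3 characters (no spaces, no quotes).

Answer: WWW

Derivation:
Token 1: literal('C'). Output: "C"
Token 2: literal('W'). Output: "CW"
Token 3: backref(off=1, len=4) (overlapping!). Copied 'WWWW' from pos 1. Output: "CWWWWW"
Token 4: backref(off=1, len=1). Copied 'W' from pos 5. Output: "CWWWWWW"
Token 5: literal('H'). Output: "CWWWWWWH"
Token 6: backref(off=7, len=4). Copied 'WWWW' from pos 1. Output: "CWWWWWWHWWWW"
Token 7: backref(off=8, len=3). Buffer before: "CWWWWWWHWWWW" (len 12)
  byte 1: read out[4]='W', append. Buffer now: "CWWWWWWHWWWWW"
  byte 2: read out[5]='W', append. Buffer now: "CWWWWWWHWWWWWW"
  byte 3: read out[6]='W', append. Buffer now: "CWWWWWWHWWWWWWW"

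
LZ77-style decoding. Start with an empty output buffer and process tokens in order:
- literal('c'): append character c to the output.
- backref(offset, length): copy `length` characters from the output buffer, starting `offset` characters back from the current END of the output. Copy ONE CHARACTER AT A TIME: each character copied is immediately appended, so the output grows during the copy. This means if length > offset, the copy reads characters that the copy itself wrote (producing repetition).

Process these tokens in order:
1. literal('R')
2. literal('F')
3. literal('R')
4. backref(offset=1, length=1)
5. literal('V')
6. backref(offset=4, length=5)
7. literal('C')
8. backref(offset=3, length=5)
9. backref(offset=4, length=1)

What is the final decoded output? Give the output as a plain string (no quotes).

Answer: RFRRVFRRVFCVFCVFF

Derivation:
Token 1: literal('R'). Output: "R"
Token 2: literal('F'). Output: "RF"
Token 3: literal('R'). Output: "RFR"
Token 4: backref(off=1, len=1). Copied 'R' from pos 2. Output: "RFRR"
Token 5: literal('V'). Output: "RFRRV"
Token 6: backref(off=4, len=5) (overlapping!). Copied 'FRRVF' from pos 1. Output: "RFRRVFRRVF"
Token 7: literal('C'). Output: "RFRRVFRRVFC"
Token 8: backref(off=3, len=5) (overlapping!). Copied 'VFCVF' from pos 8. Output: "RFRRVFRRVFCVFCVF"
Token 9: backref(off=4, len=1). Copied 'F' from pos 12. Output: "RFRRVFRRVFCVFCVFF"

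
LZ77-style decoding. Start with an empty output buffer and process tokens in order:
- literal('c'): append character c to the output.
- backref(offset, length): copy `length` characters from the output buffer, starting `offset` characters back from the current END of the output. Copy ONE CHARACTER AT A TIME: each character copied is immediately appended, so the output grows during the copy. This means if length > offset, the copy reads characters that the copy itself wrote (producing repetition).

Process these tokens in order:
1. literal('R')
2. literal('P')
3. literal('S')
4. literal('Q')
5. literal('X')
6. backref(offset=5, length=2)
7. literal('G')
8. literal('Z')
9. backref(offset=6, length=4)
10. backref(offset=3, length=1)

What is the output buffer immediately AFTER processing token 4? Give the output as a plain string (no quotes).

Answer: RPSQ

Derivation:
Token 1: literal('R'). Output: "R"
Token 2: literal('P'). Output: "RP"
Token 3: literal('S'). Output: "RPS"
Token 4: literal('Q'). Output: "RPSQ"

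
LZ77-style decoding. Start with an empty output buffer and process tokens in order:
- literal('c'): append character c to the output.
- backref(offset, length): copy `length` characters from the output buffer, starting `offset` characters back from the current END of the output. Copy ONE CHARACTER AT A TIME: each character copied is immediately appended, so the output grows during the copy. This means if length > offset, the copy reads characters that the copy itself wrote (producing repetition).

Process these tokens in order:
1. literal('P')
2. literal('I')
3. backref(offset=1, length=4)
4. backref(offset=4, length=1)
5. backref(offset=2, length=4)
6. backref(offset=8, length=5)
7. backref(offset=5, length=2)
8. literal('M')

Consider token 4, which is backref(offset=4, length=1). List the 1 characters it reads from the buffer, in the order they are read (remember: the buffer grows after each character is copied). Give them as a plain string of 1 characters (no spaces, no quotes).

Answer: I

Derivation:
Token 1: literal('P'). Output: "P"
Token 2: literal('I'). Output: "PI"
Token 3: backref(off=1, len=4) (overlapping!). Copied 'IIII' from pos 1. Output: "PIIIII"
Token 4: backref(off=4, len=1). Buffer before: "PIIIII" (len 6)
  byte 1: read out[2]='I', append. Buffer now: "PIIIIII"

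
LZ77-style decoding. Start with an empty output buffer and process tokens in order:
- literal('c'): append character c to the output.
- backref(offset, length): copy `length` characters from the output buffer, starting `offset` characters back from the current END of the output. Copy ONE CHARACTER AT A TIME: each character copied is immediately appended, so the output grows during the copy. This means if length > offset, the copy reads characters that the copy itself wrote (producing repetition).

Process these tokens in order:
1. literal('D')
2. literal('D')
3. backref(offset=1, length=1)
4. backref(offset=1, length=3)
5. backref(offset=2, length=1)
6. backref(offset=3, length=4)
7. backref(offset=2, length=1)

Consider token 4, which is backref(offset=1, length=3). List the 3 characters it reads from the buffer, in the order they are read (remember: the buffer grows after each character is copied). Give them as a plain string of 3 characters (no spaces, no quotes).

Answer: DDD

Derivation:
Token 1: literal('D'). Output: "D"
Token 2: literal('D'). Output: "DD"
Token 3: backref(off=1, len=1). Copied 'D' from pos 1. Output: "DDD"
Token 4: backref(off=1, len=3). Buffer before: "DDD" (len 3)
  byte 1: read out[2]='D', append. Buffer now: "DDDD"
  byte 2: read out[3]='D', append. Buffer now: "DDDDD"
  byte 3: read out[4]='D', append. Buffer now: "DDDDDD"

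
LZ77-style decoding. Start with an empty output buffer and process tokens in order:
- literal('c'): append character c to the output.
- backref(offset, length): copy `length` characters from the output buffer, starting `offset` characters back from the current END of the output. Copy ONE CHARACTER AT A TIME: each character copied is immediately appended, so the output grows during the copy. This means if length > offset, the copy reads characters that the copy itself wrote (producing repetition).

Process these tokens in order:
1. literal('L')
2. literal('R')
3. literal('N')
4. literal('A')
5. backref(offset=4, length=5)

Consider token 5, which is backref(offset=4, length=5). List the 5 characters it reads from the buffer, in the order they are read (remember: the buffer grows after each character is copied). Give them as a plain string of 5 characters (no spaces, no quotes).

Answer: LRNAL

Derivation:
Token 1: literal('L'). Output: "L"
Token 2: literal('R'). Output: "LR"
Token 3: literal('N'). Output: "LRN"
Token 4: literal('A'). Output: "LRNA"
Token 5: backref(off=4, len=5). Buffer before: "LRNA" (len 4)
  byte 1: read out[0]='L', append. Buffer now: "LRNAL"
  byte 2: read out[1]='R', append. Buffer now: "LRNALR"
  byte 3: read out[2]='N', append. Buffer now: "LRNALRN"
  byte 4: read out[3]='A', append. Buffer now: "LRNALRNA"
  byte 5: read out[4]='L', append. Buffer now: "LRNALRNAL"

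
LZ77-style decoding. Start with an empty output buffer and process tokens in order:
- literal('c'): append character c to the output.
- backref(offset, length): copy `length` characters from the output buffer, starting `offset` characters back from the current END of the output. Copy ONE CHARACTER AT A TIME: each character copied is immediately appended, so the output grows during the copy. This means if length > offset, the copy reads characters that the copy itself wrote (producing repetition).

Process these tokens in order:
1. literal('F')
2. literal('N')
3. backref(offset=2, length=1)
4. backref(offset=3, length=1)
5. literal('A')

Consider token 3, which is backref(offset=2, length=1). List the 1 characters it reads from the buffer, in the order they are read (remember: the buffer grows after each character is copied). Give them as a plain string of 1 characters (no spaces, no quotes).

Token 1: literal('F'). Output: "F"
Token 2: literal('N'). Output: "FN"
Token 3: backref(off=2, len=1). Buffer before: "FN" (len 2)
  byte 1: read out[0]='F', append. Buffer now: "FNF"

Answer: F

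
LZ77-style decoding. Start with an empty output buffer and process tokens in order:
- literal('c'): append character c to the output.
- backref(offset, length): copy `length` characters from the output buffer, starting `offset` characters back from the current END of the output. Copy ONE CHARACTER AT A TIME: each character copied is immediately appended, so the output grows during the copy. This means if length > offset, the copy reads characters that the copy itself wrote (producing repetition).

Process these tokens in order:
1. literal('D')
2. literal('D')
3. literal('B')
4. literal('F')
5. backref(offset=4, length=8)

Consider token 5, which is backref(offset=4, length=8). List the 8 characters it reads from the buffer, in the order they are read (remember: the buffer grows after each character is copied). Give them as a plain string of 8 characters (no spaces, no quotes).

Token 1: literal('D'). Output: "D"
Token 2: literal('D'). Output: "DD"
Token 3: literal('B'). Output: "DDB"
Token 4: literal('F'). Output: "DDBF"
Token 5: backref(off=4, len=8). Buffer before: "DDBF" (len 4)
  byte 1: read out[0]='D', append. Buffer now: "DDBFD"
  byte 2: read out[1]='D', append. Buffer now: "DDBFDD"
  byte 3: read out[2]='B', append. Buffer now: "DDBFDDB"
  byte 4: read out[3]='F', append. Buffer now: "DDBFDDBF"
  byte 5: read out[4]='D', append. Buffer now: "DDBFDDBFD"
  byte 6: read out[5]='D', append. Buffer now: "DDBFDDBFDD"
  byte 7: read out[6]='B', append. Buffer now: "DDBFDDBFDDB"
  byte 8: read out[7]='F', append. Buffer now: "DDBFDDBFDDBF"

Answer: DDBFDDBF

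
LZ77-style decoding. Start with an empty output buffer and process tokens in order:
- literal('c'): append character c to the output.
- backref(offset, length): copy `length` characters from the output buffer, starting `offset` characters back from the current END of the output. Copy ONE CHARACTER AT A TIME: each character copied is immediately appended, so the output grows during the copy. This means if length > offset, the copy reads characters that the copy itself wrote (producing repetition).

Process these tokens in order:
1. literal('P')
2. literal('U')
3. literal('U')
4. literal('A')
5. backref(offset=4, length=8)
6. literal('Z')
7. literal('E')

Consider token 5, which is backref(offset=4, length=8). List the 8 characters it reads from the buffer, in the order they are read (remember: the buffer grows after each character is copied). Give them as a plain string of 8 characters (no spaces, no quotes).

Token 1: literal('P'). Output: "P"
Token 2: literal('U'). Output: "PU"
Token 3: literal('U'). Output: "PUU"
Token 4: literal('A'). Output: "PUUA"
Token 5: backref(off=4, len=8). Buffer before: "PUUA" (len 4)
  byte 1: read out[0]='P', append. Buffer now: "PUUAP"
  byte 2: read out[1]='U', append. Buffer now: "PUUAPU"
  byte 3: read out[2]='U', append. Buffer now: "PUUAPUU"
  byte 4: read out[3]='A', append. Buffer now: "PUUAPUUA"
  byte 5: read out[4]='P', append. Buffer now: "PUUAPUUAP"
  byte 6: read out[5]='U', append. Buffer now: "PUUAPUUAPU"
  byte 7: read out[6]='U', append. Buffer now: "PUUAPUUAPUU"
  byte 8: read out[7]='A', append. Buffer now: "PUUAPUUAPUUA"

Answer: PUUAPUUA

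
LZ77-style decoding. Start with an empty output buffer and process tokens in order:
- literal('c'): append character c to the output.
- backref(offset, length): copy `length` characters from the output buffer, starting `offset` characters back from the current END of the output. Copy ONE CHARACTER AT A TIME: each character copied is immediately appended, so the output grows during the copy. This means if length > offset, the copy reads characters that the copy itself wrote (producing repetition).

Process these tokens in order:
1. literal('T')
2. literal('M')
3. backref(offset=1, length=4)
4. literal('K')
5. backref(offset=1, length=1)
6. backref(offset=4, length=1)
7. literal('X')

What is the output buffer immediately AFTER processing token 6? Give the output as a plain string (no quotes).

Token 1: literal('T'). Output: "T"
Token 2: literal('M'). Output: "TM"
Token 3: backref(off=1, len=4) (overlapping!). Copied 'MMMM' from pos 1. Output: "TMMMMM"
Token 4: literal('K'). Output: "TMMMMMK"
Token 5: backref(off=1, len=1). Copied 'K' from pos 6. Output: "TMMMMMKK"
Token 6: backref(off=4, len=1). Copied 'M' from pos 4. Output: "TMMMMMKKM"

Answer: TMMMMMKKM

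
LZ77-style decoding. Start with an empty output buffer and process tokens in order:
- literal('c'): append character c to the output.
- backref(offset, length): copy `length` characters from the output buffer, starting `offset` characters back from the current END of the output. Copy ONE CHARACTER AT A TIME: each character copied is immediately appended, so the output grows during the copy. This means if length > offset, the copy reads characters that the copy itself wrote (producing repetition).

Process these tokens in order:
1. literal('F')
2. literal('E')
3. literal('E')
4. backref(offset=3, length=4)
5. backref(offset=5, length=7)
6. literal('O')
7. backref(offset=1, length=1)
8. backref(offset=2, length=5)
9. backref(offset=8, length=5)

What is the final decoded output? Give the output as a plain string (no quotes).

Token 1: literal('F'). Output: "F"
Token 2: literal('E'). Output: "FE"
Token 3: literal('E'). Output: "FEE"
Token 4: backref(off=3, len=4) (overlapping!). Copied 'FEEF' from pos 0. Output: "FEEFEEF"
Token 5: backref(off=5, len=7) (overlapping!). Copied 'EFEEFEF' from pos 2. Output: "FEEFEEFEFEEFEF"
Token 6: literal('O'). Output: "FEEFEEFEFEEFEFO"
Token 7: backref(off=1, len=1). Copied 'O' from pos 14. Output: "FEEFEEFEFEEFEFOO"
Token 8: backref(off=2, len=5) (overlapping!). Copied 'OOOOO' from pos 14. Output: "FEEFEEFEFEEFEFOOOOOOO"
Token 9: backref(off=8, len=5). Copied 'FOOOO' from pos 13. Output: "FEEFEEFEFEEFEFOOOOOOOFOOOO"

Answer: FEEFEEFEFEEFEFOOOOOOOFOOOO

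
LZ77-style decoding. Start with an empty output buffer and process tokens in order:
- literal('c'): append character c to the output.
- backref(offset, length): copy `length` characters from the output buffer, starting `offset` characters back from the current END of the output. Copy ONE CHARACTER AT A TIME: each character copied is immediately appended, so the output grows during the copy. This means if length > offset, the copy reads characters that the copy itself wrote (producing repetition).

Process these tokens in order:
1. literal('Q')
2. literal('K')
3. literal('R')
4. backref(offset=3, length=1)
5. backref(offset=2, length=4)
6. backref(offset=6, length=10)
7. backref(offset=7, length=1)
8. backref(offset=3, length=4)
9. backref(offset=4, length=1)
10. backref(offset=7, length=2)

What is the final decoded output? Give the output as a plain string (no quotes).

Answer: QKRQRQRQRQRQRQRQRQQRQQRRQQ

Derivation:
Token 1: literal('Q'). Output: "Q"
Token 2: literal('K'). Output: "QK"
Token 3: literal('R'). Output: "QKR"
Token 4: backref(off=3, len=1). Copied 'Q' from pos 0. Output: "QKRQ"
Token 5: backref(off=2, len=4) (overlapping!). Copied 'RQRQ' from pos 2. Output: "QKRQRQRQ"
Token 6: backref(off=6, len=10) (overlapping!). Copied 'RQRQRQRQRQ' from pos 2. Output: "QKRQRQRQRQRQRQRQRQ"
Token 7: backref(off=7, len=1). Copied 'Q' from pos 11. Output: "QKRQRQRQRQRQRQRQRQQ"
Token 8: backref(off=3, len=4) (overlapping!). Copied 'RQQR' from pos 16. Output: "QKRQRQRQRQRQRQRQRQQRQQR"
Token 9: backref(off=4, len=1). Copied 'R' from pos 19. Output: "QKRQRQRQRQRQRQRQRQQRQQRR"
Token 10: backref(off=7, len=2). Copied 'QQ' from pos 17. Output: "QKRQRQRQRQRQRQRQRQQRQQRRQQ"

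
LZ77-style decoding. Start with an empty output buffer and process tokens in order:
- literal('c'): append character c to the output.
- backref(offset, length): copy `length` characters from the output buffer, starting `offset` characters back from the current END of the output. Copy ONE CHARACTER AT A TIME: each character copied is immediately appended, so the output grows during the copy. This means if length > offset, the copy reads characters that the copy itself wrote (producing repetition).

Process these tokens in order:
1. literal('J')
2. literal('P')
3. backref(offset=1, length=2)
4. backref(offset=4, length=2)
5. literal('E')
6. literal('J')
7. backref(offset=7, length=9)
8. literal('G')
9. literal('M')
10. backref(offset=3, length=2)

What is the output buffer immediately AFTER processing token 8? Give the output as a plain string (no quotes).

Token 1: literal('J'). Output: "J"
Token 2: literal('P'). Output: "JP"
Token 3: backref(off=1, len=2) (overlapping!). Copied 'PP' from pos 1. Output: "JPPP"
Token 4: backref(off=4, len=2). Copied 'JP' from pos 0. Output: "JPPPJP"
Token 5: literal('E'). Output: "JPPPJPE"
Token 6: literal('J'). Output: "JPPPJPEJ"
Token 7: backref(off=7, len=9) (overlapping!). Copied 'PPPJPEJPP' from pos 1. Output: "JPPPJPEJPPPJPEJPP"
Token 8: literal('G'). Output: "JPPPJPEJPPPJPEJPPG"

Answer: JPPPJPEJPPPJPEJPPG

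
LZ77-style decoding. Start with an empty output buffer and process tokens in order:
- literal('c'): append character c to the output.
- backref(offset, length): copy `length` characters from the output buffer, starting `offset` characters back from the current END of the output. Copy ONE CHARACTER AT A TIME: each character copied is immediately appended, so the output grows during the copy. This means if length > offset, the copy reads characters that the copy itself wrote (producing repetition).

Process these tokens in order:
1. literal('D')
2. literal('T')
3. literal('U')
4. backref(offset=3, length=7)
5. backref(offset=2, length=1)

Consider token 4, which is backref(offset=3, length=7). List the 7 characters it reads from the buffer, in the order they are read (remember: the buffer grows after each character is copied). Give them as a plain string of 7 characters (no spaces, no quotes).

Answer: DTUDTUD

Derivation:
Token 1: literal('D'). Output: "D"
Token 2: literal('T'). Output: "DT"
Token 3: literal('U'). Output: "DTU"
Token 4: backref(off=3, len=7). Buffer before: "DTU" (len 3)
  byte 1: read out[0]='D', append. Buffer now: "DTUD"
  byte 2: read out[1]='T', append. Buffer now: "DTUDT"
  byte 3: read out[2]='U', append. Buffer now: "DTUDTU"
  byte 4: read out[3]='D', append. Buffer now: "DTUDTUD"
  byte 5: read out[4]='T', append. Buffer now: "DTUDTUDT"
  byte 6: read out[5]='U', append. Buffer now: "DTUDTUDTU"
  byte 7: read out[6]='D', append. Buffer now: "DTUDTUDTUD"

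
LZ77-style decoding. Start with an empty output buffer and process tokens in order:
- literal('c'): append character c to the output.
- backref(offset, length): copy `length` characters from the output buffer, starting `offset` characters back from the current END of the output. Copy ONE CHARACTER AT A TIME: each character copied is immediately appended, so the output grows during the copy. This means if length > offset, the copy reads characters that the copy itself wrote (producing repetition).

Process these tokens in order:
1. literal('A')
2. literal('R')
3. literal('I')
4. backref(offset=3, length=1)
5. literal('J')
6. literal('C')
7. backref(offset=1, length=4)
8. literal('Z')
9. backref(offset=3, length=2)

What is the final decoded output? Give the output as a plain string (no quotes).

Token 1: literal('A'). Output: "A"
Token 2: literal('R'). Output: "AR"
Token 3: literal('I'). Output: "ARI"
Token 4: backref(off=3, len=1). Copied 'A' from pos 0. Output: "ARIA"
Token 5: literal('J'). Output: "ARIAJ"
Token 6: literal('C'). Output: "ARIAJC"
Token 7: backref(off=1, len=4) (overlapping!). Copied 'CCCC' from pos 5. Output: "ARIAJCCCCC"
Token 8: literal('Z'). Output: "ARIAJCCCCCZ"
Token 9: backref(off=3, len=2). Copied 'CC' from pos 8. Output: "ARIAJCCCCCZCC"

Answer: ARIAJCCCCCZCC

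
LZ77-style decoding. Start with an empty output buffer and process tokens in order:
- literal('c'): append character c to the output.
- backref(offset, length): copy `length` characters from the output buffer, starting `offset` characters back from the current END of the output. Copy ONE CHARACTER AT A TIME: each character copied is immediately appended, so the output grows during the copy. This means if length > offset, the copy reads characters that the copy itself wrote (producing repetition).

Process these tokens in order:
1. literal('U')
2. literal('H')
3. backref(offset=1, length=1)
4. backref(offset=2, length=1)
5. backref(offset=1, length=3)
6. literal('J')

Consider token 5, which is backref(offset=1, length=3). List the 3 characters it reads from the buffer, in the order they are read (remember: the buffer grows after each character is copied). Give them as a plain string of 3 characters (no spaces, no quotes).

Answer: HHH

Derivation:
Token 1: literal('U'). Output: "U"
Token 2: literal('H'). Output: "UH"
Token 3: backref(off=1, len=1). Copied 'H' from pos 1. Output: "UHH"
Token 4: backref(off=2, len=1). Copied 'H' from pos 1. Output: "UHHH"
Token 5: backref(off=1, len=3). Buffer before: "UHHH" (len 4)
  byte 1: read out[3]='H', append. Buffer now: "UHHHH"
  byte 2: read out[4]='H', append. Buffer now: "UHHHHH"
  byte 3: read out[5]='H', append. Buffer now: "UHHHHHH"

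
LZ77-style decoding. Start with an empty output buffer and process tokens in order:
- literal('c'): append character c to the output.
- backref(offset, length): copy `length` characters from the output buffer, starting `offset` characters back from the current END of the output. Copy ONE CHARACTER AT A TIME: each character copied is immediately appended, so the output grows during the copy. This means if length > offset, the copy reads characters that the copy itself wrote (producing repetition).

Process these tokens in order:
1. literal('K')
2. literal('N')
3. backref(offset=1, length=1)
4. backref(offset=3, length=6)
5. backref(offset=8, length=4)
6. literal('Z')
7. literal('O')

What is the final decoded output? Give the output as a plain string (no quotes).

Answer: KNNKNNKNNNNKNZO

Derivation:
Token 1: literal('K'). Output: "K"
Token 2: literal('N'). Output: "KN"
Token 3: backref(off=1, len=1). Copied 'N' from pos 1. Output: "KNN"
Token 4: backref(off=3, len=6) (overlapping!). Copied 'KNNKNN' from pos 0. Output: "KNNKNNKNN"
Token 5: backref(off=8, len=4). Copied 'NNKN' from pos 1. Output: "KNNKNNKNNNNKN"
Token 6: literal('Z'). Output: "KNNKNNKNNNNKNZ"
Token 7: literal('O'). Output: "KNNKNNKNNNNKNZO"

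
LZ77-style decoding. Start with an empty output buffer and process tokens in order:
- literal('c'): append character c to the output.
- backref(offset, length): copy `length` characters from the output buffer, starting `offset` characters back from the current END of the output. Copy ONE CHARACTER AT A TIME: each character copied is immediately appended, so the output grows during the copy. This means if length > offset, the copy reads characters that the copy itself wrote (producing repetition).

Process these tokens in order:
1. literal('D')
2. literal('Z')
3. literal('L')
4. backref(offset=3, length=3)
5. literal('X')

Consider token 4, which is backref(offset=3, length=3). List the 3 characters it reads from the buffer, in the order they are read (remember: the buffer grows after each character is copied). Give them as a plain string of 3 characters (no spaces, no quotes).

Token 1: literal('D'). Output: "D"
Token 2: literal('Z'). Output: "DZ"
Token 3: literal('L'). Output: "DZL"
Token 4: backref(off=3, len=3). Buffer before: "DZL" (len 3)
  byte 1: read out[0]='D', append. Buffer now: "DZLD"
  byte 2: read out[1]='Z', append. Buffer now: "DZLDZ"
  byte 3: read out[2]='L', append. Buffer now: "DZLDZL"

Answer: DZL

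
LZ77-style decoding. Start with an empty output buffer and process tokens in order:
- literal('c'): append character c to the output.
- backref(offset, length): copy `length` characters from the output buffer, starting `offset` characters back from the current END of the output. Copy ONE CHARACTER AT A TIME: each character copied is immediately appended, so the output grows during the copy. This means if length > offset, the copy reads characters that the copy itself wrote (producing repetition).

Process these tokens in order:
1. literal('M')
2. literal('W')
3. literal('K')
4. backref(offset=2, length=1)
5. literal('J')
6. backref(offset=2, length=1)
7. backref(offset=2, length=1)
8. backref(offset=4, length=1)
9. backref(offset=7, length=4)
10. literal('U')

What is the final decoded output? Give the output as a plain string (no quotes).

Token 1: literal('M'). Output: "M"
Token 2: literal('W'). Output: "MW"
Token 3: literal('K'). Output: "MWK"
Token 4: backref(off=2, len=1). Copied 'W' from pos 1. Output: "MWKW"
Token 5: literal('J'). Output: "MWKWJ"
Token 6: backref(off=2, len=1). Copied 'W' from pos 3. Output: "MWKWJW"
Token 7: backref(off=2, len=1). Copied 'J' from pos 4. Output: "MWKWJWJ"
Token 8: backref(off=4, len=1). Copied 'W' from pos 3. Output: "MWKWJWJW"
Token 9: backref(off=7, len=4). Copied 'WKWJ' from pos 1. Output: "MWKWJWJWWKWJ"
Token 10: literal('U'). Output: "MWKWJWJWWKWJU"

Answer: MWKWJWJWWKWJU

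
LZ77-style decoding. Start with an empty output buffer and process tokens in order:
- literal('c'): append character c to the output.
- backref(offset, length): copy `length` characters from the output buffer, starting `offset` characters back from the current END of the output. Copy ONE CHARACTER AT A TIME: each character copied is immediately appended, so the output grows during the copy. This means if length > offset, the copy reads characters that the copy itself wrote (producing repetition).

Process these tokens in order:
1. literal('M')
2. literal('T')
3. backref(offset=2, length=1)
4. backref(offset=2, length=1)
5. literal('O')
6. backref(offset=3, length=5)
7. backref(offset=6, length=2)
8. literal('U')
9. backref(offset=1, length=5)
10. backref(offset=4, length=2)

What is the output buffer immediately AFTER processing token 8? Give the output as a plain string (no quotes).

Token 1: literal('M'). Output: "M"
Token 2: literal('T'). Output: "MT"
Token 3: backref(off=2, len=1). Copied 'M' from pos 0. Output: "MTM"
Token 4: backref(off=2, len=1). Copied 'T' from pos 1. Output: "MTMT"
Token 5: literal('O'). Output: "MTMTO"
Token 6: backref(off=3, len=5) (overlapping!). Copied 'MTOMT' from pos 2. Output: "MTMTOMTOMT"
Token 7: backref(off=6, len=2). Copied 'OM' from pos 4. Output: "MTMTOMTOMTOM"
Token 8: literal('U'). Output: "MTMTOMTOMTOMU"

Answer: MTMTOMTOMTOMU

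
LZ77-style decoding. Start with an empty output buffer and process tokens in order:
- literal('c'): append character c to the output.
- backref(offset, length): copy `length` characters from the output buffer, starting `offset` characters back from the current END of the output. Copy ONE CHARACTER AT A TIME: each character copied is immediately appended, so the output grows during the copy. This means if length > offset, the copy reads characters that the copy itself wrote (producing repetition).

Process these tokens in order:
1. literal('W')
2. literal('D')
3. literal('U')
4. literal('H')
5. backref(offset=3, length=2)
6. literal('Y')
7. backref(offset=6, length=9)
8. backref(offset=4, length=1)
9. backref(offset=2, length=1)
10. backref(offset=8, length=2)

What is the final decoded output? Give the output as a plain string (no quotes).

Answer: WDUHDUYDUHDUYDUHYHDU

Derivation:
Token 1: literal('W'). Output: "W"
Token 2: literal('D'). Output: "WD"
Token 3: literal('U'). Output: "WDU"
Token 4: literal('H'). Output: "WDUH"
Token 5: backref(off=3, len=2). Copied 'DU' from pos 1. Output: "WDUHDU"
Token 6: literal('Y'). Output: "WDUHDUY"
Token 7: backref(off=6, len=9) (overlapping!). Copied 'DUHDUYDUH' from pos 1. Output: "WDUHDUYDUHDUYDUH"
Token 8: backref(off=4, len=1). Copied 'Y' from pos 12. Output: "WDUHDUYDUHDUYDUHY"
Token 9: backref(off=2, len=1). Copied 'H' from pos 15. Output: "WDUHDUYDUHDUYDUHYH"
Token 10: backref(off=8, len=2). Copied 'DU' from pos 10. Output: "WDUHDUYDUHDUYDUHYHDU"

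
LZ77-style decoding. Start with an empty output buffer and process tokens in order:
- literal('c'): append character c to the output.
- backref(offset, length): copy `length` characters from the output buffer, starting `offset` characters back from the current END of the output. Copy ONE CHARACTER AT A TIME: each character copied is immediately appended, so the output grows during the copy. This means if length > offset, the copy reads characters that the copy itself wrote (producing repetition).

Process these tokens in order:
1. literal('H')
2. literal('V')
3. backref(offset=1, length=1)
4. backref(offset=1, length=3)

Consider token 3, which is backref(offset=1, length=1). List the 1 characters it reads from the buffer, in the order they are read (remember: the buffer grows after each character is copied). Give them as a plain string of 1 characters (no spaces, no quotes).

Answer: V

Derivation:
Token 1: literal('H'). Output: "H"
Token 2: literal('V'). Output: "HV"
Token 3: backref(off=1, len=1). Buffer before: "HV" (len 2)
  byte 1: read out[1]='V', append. Buffer now: "HVV"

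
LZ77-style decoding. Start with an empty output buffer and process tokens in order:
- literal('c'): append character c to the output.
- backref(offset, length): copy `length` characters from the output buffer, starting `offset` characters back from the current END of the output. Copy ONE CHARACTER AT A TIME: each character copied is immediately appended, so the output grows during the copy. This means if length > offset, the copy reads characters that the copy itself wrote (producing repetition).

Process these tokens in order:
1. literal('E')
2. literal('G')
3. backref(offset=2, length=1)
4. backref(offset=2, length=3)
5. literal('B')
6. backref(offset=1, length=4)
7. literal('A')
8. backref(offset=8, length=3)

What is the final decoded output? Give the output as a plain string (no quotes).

Token 1: literal('E'). Output: "E"
Token 2: literal('G'). Output: "EG"
Token 3: backref(off=2, len=1). Copied 'E' from pos 0. Output: "EGE"
Token 4: backref(off=2, len=3) (overlapping!). Copied 'GEG' from pos 1. Output: "EGEGEG"
Token 5: literal('B'). Output: "EGEGEGB"
Token 6: backref(off=1, len=4) (overlapping!). Copied 'BBBB' from pos 6. Output: "EGEGEGBBBBB"
Token 7: literal('A'). Output: "EGEGEGBBBBBA"
Token 8: backref(off=8, len=3). Copied 'EGB' from pos 4. Output: "EGEGEGBBBBBAEGB"

Answer: EGEGEGBBBBBAEGB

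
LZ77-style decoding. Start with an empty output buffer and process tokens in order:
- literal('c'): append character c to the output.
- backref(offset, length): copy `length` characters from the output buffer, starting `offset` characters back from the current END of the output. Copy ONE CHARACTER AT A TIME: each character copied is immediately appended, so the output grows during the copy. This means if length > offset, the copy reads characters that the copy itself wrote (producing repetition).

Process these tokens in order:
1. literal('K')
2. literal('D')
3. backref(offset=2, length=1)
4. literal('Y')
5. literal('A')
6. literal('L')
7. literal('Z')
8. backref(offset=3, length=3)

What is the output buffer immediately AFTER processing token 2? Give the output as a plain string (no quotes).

Token 1: literal('K'). Output: "K"
Token 2: literal('D'). Output: "KD"

Answer: KD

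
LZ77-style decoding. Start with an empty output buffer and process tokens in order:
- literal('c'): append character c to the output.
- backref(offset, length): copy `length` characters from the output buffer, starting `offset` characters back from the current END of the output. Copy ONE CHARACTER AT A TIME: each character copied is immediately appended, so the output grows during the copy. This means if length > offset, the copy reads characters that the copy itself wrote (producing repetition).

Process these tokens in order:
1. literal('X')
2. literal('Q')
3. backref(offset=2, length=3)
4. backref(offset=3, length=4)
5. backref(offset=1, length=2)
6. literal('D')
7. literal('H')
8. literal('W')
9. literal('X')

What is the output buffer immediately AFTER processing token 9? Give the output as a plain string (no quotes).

Answer: XQXQXXQXXXXDHWX

Derivation:
Token 1: literal('X'). Output: "X"
Token 2: literal('Q'). Output: "XQ"
Token 3: backref(off=2, len=3) (overlapping!). Copied 'XQX' from pos 0. Output: "XQXQX"
Token 4: backref(off=3, len=4) (overlapping!). Copied 'XQXX' from pos 2. Output: "XQXQXXQXX"
Token 5: backref(off=1, len=2) (overlapping!). Copied 'XX' from pos 8. Output: "XQXQXXQXXXX"
Token 6: literal('D'). Output: "XQXQXXQXXXXD"
Token 7: literal('H'). Output: "XQXQXXQXXXXDH"
Token 8: literal('W'). Output: "XQXQXXQXXXXDHW"
Token 9: literal('X'). Output: "XQXQXXQXXXXDHWX"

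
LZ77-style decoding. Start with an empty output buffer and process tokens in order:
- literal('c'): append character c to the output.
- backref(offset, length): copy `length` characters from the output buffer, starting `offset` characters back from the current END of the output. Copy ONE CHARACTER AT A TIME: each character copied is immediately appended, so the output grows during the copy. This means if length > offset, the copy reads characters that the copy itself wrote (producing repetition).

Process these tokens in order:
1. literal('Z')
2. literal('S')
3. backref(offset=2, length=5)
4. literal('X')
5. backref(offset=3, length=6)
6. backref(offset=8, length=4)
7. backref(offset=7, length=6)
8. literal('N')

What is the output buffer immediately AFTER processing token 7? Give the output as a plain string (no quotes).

Token 1: literal('Z'). Output: "Z"
Token 2: literal('S'). Output: "ZS"
Token 3: backref(off=2, len=5) (overlapping!). Copied 'ZSZSZ' from pos 0. Output: "ZSZSZSZ"
Token 4: literal('X'). Output: "ZSZSZSZX"
Token 5: backref(off=3, len=6) (overlapping!). Copied 'SZXSZX' from pos 5. Output: "ZSZSZSZXSZXSZX"
Token 6: backref(off=8, len=4). Copied 'ZXSZ' from pos 6. Output: "ZSZSZSZXSZXSZXZXSZ"
Token 7: backref(off=7, len=6). Copied 'SZXZXS' from pos 11. Output: "ZSZSZSZXSZXSZXZXSZSZXZXS"

Answer: ZSZSZSZXSZXSZXZXSZSZXZXS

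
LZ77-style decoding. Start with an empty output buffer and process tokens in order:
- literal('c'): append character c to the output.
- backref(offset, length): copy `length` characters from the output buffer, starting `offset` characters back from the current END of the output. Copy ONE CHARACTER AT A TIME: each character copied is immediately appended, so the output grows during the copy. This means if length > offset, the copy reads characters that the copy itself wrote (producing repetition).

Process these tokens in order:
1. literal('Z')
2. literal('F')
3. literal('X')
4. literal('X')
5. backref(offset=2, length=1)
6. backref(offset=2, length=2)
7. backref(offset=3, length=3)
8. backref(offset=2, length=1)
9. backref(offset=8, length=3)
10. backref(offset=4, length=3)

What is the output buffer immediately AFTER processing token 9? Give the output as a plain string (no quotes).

Token 1: literal('Z'). Output: "Z"
Token 2: literal('F'). Output: "ZF"
Token 3: literal('X'). Output: "ZFX"
Token 4: literal('X'). Output: "ZFXX"
Token 5: backref(off=2, len=1). Copied 'X' from pos 2. Output: "ZFXXX"
Token 6: backref(off=2, len=2). Copied 'XX' from pos 3. Output: "ZFXXXXX"
Token 7: backref(off=3, len=3). Copied 'XXX' from pos 4. Output: "ZFXXXXXXXX"
Token 8: backref(off=2, len=1). Copied 'X' from pos 8. Output: "ZFXXXXXXXXX"
Token 9: backref(off=8, len=3). Copied 'XXX' from pos 3. Output: "ZFXXXXXXXXXXXX"

Answer: ZFXXXXXXXXXXXX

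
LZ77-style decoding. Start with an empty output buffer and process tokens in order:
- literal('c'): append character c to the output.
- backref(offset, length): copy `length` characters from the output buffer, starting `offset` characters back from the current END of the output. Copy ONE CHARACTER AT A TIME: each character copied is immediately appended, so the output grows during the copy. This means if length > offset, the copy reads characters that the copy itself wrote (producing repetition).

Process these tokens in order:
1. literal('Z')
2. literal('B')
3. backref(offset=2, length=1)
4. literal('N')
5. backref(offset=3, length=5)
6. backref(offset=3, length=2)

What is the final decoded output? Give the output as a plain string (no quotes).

Token 1: literal('Z'). Output: "Z"
Token 2: literal('B'). Output: "ZB"
Token 3: backref(off=2, len=1). Copied 'Z' from pos 0. Output: "ZBZ"
Token 4: literal('N'). Output: "ZBZN"
Token 5: backref(off=3, len=5) (overlapping!). Copied 'BZNBZ' from pos 1. Output: "ZBZNBZNBZ"
Token 6: backref(off=3, len=2). Copied 'NB' from pos 6. Output: "ZBZNBZNBZNB"

Answer: ZBZNBZNBZNB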